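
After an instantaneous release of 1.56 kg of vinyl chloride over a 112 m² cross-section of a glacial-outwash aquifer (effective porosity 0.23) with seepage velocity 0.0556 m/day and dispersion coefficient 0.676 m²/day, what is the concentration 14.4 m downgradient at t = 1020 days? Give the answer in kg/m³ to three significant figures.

0.000340 kg/m³

For an instantaneous plane source, C(x,t) = M/(n_e·A·√(4πDt)) · exp(−(x−vt)²/(4Dt)), with n_e·A the pore (flow) area.
Plume center vt = 0.0556 × 1020 = 56.712 m, so the well at 14.4 m is 42.312 m upgradient of the peak.
√(4πDt) = 93.08 m, giving peak height M/(n_e·A·√(4πDt)) = 1.56/(0.23 × 112 × 93.08) = 0.0006506 kg/m³.
(x−vt)²/(4Dt) = (-42.312)²/(4 × 0.676 × 1020) = 0.6491; exp(−0.6491) = 0.5225.
C = 0.0006506 × 0.5225 = 0.000340 kg/m³.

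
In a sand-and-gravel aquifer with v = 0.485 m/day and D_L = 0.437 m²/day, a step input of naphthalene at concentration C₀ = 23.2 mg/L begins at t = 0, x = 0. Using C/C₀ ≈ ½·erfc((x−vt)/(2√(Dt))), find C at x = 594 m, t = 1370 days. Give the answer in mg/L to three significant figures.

22.7 mg/L

For a continuous step input, C/C₀ ≈ ½·erfc((x−vt)/(2√(Dt))).
vt = 0.485 × 1370 = 664.45 m and 2√(Dt) = 2√(0.437 × 1370) = 48.94 m.
Argument (x−vt)/(2√(Dt)) = (594 − 664.45)/48.94 = -1.440; ½·erfc(-1.440) = 0.9791.
C = 23.2 × 0.9791 = 22.7 mg/L.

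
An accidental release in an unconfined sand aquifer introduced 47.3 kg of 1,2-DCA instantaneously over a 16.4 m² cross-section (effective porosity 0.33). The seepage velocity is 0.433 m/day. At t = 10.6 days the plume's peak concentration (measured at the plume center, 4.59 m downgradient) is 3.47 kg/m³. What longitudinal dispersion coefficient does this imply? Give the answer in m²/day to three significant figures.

At the plume center C_max = M/(n_e·A·√(4πDt)), so D = M²/(4πt·(n_e·A·C_max)²).
n_e·A·C_max = 0.33 × 16.4 × 3.47 = 18.78 kg/m.
D = 47.3²/(4π × 10.6 × 18.78²) = 0.0476 m²/day.

0.0476 m²/day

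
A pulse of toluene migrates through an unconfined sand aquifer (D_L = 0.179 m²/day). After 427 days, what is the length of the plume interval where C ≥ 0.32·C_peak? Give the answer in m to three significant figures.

The plume is Gaussian with σ = √(2Dt) = √(2 × 0.179 × 427) = 12.36 m.
C/C_peak = exp(−Δx²/(2σ²)) = 0.32 ⇒ Δx = σ·√(−2 ln 0.32) = 12.36 × 1.510 = 18.66 m.
Width = 2Δx = 37.3 m.

37.3 m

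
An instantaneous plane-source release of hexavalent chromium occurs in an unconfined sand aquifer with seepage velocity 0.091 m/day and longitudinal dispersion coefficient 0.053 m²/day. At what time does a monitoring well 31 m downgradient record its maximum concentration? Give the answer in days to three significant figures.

For the 1D instantaneous-source solution, setting ∂C/∂t = 0 at fixed x gives v²t² + 2Dt − x² = 0, so t = (√(D² + v²x²) − D)/v².
√(D² + v²x²) = √(0.053² + 0.091² × 31²) = 2.821; v² = 0.008281.
t = (2.821 − 0.053)/0.008281 = 334 days (vs. the pure-advection estimate x/v = 341 d).

334 days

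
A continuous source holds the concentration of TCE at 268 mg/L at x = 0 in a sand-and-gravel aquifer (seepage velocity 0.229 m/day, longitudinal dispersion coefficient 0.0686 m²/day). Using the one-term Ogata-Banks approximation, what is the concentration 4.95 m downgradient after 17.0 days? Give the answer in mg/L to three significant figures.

65.5 mg/L

For a continuous step input, C/C₀ ≈ ½·erfc((x−vt)/(2√(Dt))).
vt = 0.229 × 17.0 = 3.893 m and 2√(Dt) = 2√(0.0686 × 17.0) = 2.160 m.
Argument (x−vt)/(2√(Dt)) = (4.95 − 3.893)/2.160 = 0.4894; ½·erfc(0.4894) = 0.2444.
C = 268 × 0.2444 = 65.5 mg/L.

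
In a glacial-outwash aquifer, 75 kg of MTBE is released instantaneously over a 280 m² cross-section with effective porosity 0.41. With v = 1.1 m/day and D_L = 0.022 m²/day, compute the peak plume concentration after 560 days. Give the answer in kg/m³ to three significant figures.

0.0525 kg/m³

The peak of an instantaneous 1D plume sits at x = vt; there the Gaussian factor is 1 and C_max = M/(n_e·A·√(4πDt)), where n_e·A is the pore area the mass is dissolved in.
√(4πDt) = √(4π × 0.022 × 560) = 12.44 m, so C_max = 75/(0.41 × 280 × 12.44) = 0.0525 kg/m³.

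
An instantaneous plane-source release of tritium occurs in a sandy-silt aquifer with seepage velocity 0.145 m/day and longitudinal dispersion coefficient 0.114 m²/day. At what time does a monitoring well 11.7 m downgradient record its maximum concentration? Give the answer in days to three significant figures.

75.4 days

For the 1D instantaneous-source solution, setting ∂C/∂t = 0 at fixed x gives v²t² + 2Dt − x² = 0, so t = (√(D² + v²x²) − D)/v².
√(D² + v²x²) = √(0.114² + 0.145² × 11.7²) = 1.700; v² = 0.021025.
t = (1.700 − 0.114)/0.021025 = 75.4 days (vs. the pure-advection estimate x/v = 80.7 d).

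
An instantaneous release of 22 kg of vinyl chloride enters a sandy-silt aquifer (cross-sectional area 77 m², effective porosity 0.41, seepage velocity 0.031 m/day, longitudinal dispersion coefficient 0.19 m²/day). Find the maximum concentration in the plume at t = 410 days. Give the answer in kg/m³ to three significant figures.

0.0223 kg/m³

The peak of an instantaneous 1D plume sits at x = vt; there the Gaussian factor is 1 and C_max = M/(n_e·A·√(4πDt)), where n_e·A is the pore area the mass is dissolved in.
√(4πDt) = √(4π × 0.19 × 410) = 31.29 m, so C_max = 22/(0.41 × 77 × 31.29) = 0.0223 kg/m³.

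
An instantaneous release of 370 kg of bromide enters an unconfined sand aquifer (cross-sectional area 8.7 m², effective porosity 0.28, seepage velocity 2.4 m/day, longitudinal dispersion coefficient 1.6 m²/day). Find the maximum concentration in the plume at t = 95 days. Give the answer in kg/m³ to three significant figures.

The peak of an instantaneous 1D plume sits at x = vt; there the Gaussian factor is 1 and C_max = M/(n_e·A·√(4πDt)), where n_e·A is the pore area the mass is dissolved in.
√(4πDt) = √(4π × 1.6 × 95) = 43.70 m, so C_max = 370/(0.28 × 8.7 × 43.70) = 3.48 kg/m³.

3.48 kg/m³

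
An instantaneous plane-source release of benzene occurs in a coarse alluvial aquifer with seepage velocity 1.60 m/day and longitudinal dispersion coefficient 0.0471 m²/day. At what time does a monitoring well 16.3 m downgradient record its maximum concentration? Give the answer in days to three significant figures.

For the 1D instantaneous-source solution, setting ∂C/∂t = 0 at fixed x gives v²t² + 2Dt − x² = 0, so t = (√(D² + v²x²) − D)/v².
√(D² + v²x²) = √(0.0471² + 1.60² × 16.3²) = 26.08; v² = 2.56.
t = (26.08 − 0.0471)/2.56 = 10.2 days (vs. the pure-advection estimate x/v = 10.2 d).

10.2 days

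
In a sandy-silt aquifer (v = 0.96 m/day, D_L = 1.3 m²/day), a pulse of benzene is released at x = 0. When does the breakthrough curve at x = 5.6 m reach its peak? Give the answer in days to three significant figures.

For the 1D instantaneous-source solution, setting ∂C/∂t = 0 at fixed x gives v²t² + 2Dt − x² = 0, so t = (√(D² + v²x²) − D)/v².
√(D² + v²x²) = √(1.3² + 0.96² × 5.6²) = 5.531; v² = 0.9216.
t = (5.531 − 1.3)/0.9216 = 4.59 days (vs. the pure-advection estimate x/v = 5.83 d).

4.59 days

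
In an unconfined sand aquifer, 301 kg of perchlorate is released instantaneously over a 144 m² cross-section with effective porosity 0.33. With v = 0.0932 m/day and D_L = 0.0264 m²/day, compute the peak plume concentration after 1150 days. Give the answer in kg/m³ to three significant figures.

The peak of an instantaneous 1D plume sits at x = vt; there the Gaussian factor is 1 and C_max = M/(n_e·A·√(4πDt)), where n_e·A is the pore area the mass is dissolved in.
√(4πDt) = √(4π × 0.0264 × 1150) = 19.53 m, so C_max = 301/(0.33 × 144 × 19.53) = 0.324 kg/m³.

0.324 kg/m³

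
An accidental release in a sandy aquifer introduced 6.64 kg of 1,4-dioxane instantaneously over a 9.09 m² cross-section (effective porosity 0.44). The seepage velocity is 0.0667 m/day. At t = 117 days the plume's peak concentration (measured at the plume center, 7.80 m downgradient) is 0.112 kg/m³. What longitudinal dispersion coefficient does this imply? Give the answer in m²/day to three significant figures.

At the plume center C_max = M/(n_e·A·√(4πDt)), so D = M²/(4πt·(n_e·A·C_max)²).
n_e·A·C_max = 0.44 × 9.09 × 0.112 = 0.4480 kg/m.
D = 6.64²/(4π × 117 × 0.4480²) = 0.149 m²/day.

0.149 m²/day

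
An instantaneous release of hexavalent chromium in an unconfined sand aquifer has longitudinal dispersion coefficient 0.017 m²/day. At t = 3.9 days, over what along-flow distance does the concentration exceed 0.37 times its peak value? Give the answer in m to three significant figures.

1.03 m

The plume is Gaussian with σ = √(2Dt) = √(2 × 0.017 × 3.9) = 0.3641 m.
C/C_peak = exp(−Δx²/(2σ²)) = 0.37 ⇒ Δx = σ·√(−2 ln 0.37) = 0.3641 × 1.410 = 0.5134 m.
Width = 2Δx = 1.03 m.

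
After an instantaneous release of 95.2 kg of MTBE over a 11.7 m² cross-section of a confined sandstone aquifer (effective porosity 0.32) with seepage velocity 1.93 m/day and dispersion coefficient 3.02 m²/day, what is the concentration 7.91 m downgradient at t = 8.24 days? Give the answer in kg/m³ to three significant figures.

0.757 kg/m³

For an instantaneous plane source, C(x,t) = M/(n_e·A·√(4πDt)) · exp(−(x−vt)²/(4Dt)), with n_e·A the pore (flow) area.
Plume center vt = 1.93 × 8.24 = 15.9032 m, so the well at 7.91 m is 7.9932 m upgradient of the peak.
√(4πDt) = 17.68 m, giving peak height M/(n_e·A·√(4πDt)) = 95.2/(0.32 × 11.7 × 17.68) = 1.438 kg/m³.
(x−vt)²/(4Dt) = (-7.9932)²/(4 × 3.02 × 8.24) = 0.6419; exp(−0.6419) = 0.5263.
C = 1.438 × 0.5263 = 0.757 kg/m³.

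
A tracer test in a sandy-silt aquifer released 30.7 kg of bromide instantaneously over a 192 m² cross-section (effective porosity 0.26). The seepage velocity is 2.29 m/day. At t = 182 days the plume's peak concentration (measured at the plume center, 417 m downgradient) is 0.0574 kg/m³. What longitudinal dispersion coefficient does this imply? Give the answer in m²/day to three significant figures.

At the plume center C_max = M/(n_e·A·√(4πDt)), so D = M²/(4πt·(n_e·A·C_max)²).
n_e·A·C_max = 0.26 × 192 × 0.0574 = 2.865 kg/m.
D = 30.7²/(4π × 182 × 2.865²) = 0.0502 m²/day.

0.0502 m²/day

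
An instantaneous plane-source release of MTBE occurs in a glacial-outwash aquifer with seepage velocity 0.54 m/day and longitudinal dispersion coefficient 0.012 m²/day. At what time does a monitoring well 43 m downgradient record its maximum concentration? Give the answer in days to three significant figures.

For the 1D instantaneous-source solution, setting ∂C/∂t = 0 at fixed x gives v²t² + 2Dt − x² = 0, so t = (√(D² + v²x²) − D)/v².
√(D² + v²x²) = √(0.012² + 0.54² × 43²) = 23.22; v² = 0.2916.
t = (23.22 − 0.012)/0.2916 = 79.6 days (vs. the pure-advection estimate x/v = 79.6 d).

79.6 days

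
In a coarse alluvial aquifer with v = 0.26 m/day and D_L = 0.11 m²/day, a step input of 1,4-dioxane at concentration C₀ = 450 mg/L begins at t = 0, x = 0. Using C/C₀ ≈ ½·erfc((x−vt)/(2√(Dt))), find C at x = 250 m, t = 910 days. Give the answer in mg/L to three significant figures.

77.3 mg/L

For a continuous step input, C/C₀ ≈ ½·erfc((x−vt)/(2√(Dt))).
vt = 0.26 × 910 = 236.6 m and 2√(Dt) = 2√(0.11 × 910) = 20.01 m.
Argument (x−vt)/(2√(Dt)) = (250 − 236.6)/20.01 = 0.6697; ½·erfc(0.6697) = 0.1718.
C = 450 × 0.1718 = 77.3 mg/L.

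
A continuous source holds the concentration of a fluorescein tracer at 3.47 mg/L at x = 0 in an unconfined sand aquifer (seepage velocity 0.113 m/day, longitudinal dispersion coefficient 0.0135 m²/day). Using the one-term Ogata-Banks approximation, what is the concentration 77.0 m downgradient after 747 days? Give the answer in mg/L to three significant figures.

For a continuous step input, C/C₀ ≈ ½·erfc((x−vt)/(2√(Dt))).
vt = 0.113 × 747 = 84.411 m and 2√(Dt) = 2√(0.0135 × 747) = 6.351 m.
Argument (x−vt)/(2√(Dt)) = (77.0 − 84.411)/6.351 = -1.167; ½·erfc(-1.167) = 0.9506.
C = 3.47 × 0.9506 = 3.30 mg/L.

3.30 mg/L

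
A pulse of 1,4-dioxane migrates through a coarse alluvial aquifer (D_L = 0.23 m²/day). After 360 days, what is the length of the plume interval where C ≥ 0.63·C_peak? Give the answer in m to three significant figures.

24.7 m

The plume is Gaussian with σ = √(2Dt) = √(2 × 0.23 × 360) = 12.87 m.
C/C_peak = exp(−Δx²/(2σ²)) = 0.63 ⇒ Δx = σ·√(−2 ln 0.63) = 12.87 × 0.9613 = 12.37 m.
Width = 2Δx = 24.7 m.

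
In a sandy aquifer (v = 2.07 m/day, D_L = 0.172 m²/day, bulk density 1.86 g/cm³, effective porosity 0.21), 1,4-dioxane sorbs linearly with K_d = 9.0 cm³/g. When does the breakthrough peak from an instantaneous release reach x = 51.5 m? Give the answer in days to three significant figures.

Retardation factor R = 1 + ρ_b·K_d/n = 1 + 1.86 × 9.0/0.21 = 80.71.
Sorption retards both mechanisms: v_R = v/R = 0.02565 m/day, D_R = D/R = 0.002131 m²/day.
Peak time from v_R²t² + 2D_R t − x² = 0: t = (√(D_R² + v_R²x²) − D_R)/v_R².
√(D_R² + v_R²x²) = √(0.002131² + 0.02565² × 51.5²) = 1.321; v_R² = 0.0006579.
t = (1.321 − 0.002131)/0.0006579 = 2000 days.

2000 days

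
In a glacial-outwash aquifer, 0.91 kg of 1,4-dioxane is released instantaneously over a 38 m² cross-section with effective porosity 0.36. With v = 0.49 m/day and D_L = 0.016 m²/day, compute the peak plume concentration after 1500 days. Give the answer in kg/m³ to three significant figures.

0.00383 kg/m³

The peak of an instantaneous 1D plume sits at x = vt; there the Gaussian factor is 1 and C_max = M/(n_e·A·√(4πDt)), where n_e·A is the pore area the mass is dissolved in.
√(4πDt) = √(4π × 0.016 × 1500) = 17.37 m, so C_max = 0.91/(0.36 × 38 × 17.37) = 0.00383 kg/m³.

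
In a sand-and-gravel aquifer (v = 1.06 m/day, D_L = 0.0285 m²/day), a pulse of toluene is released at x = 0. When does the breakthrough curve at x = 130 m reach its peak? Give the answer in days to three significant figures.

123 days

For the 1D instantaneous-source solution, setting ∂C/∂t = 0 at fixed x gives v²t² + 2Dt − x² = 0, so t = (√(D² + v²x²) − D)/v².
√(D² + v²x²) = √(0.0285² + 1.06² × 130²) = 137.8; v² = 1.1236.
t = (137.8 − 0.0285)/1.1236 = 123 days (vs. the pure-advection estimate x/v = 123 d).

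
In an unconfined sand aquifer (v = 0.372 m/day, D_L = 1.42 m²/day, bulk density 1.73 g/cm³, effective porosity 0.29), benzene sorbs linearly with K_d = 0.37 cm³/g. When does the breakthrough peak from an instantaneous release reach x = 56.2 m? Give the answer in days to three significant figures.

Retardation factor R = 1 + ρ_b·K_d/n = 1 + 1.73 × 0.37/0.29 = 3.207.
Sorption retards both mechanisms: v_R = v/R = 0.1160 m/day, D_R = D/R = 0.4428 m²/day.
Peak time from v_R²t² + 2D_R t − x² = 0: t = (√(D_R² + v_R²x²) − D_R)/v_R².
√(D_R² + v_R²x²) = √(0.4428² + 0.1160² × 56.2²) = 6.534; v_R² = 0.01346.
t = (6.534 − 0.4428)/0.01346 = 453 days.

453 days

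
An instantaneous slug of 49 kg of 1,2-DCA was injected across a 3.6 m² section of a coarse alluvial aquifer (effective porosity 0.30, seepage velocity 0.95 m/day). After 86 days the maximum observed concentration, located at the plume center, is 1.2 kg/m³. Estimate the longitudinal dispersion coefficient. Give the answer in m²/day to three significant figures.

At the plume center C_max = M/(n_e·A·√(4πDt)), so D = M²/(4πt·(n_e·A·C_max)²).
n_e·A·C_max = 0.30 × 3.6 × 1.2 = 1.296 kg/m.
D = 49²/(4π × 86 × 1.296²) = 1.32 m²/day.

1.32 m²/day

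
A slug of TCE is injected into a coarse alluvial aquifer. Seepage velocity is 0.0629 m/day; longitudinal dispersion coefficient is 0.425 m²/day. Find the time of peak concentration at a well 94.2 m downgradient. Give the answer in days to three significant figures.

For the 1D instantaneous-source solution, setting ∂C/∂t = 0 at fixed x gives v²t² + 2Dt − x² = 0, so t = (√(D² + v²x²) − D)/v².
√(D² + v²x²) = √(0.425² + 0.0629² × 94.2²) = 5.940; v² = 0.00395641.
t = (5.940 − 0.425)/0.00395641 = 1390 days (vs. the pure-advection estimate x/v = 1500 d).

1390 days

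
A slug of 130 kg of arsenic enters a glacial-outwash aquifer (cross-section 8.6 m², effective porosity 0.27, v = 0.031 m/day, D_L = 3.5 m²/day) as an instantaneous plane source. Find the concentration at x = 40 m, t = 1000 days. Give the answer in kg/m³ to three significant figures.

0.265 kg/m³

For an instantaneous plane source, C(x,t) = M/(n_e·A·√(4πDt)) · exp(−(x−vt)²/(4Dt)), with n_e·A the pore (flow) area.
Plume center vt = 0.031 × 1000 = 31 m, so the well at 40 m is 9 m downgradient of the peak.
√(4πDt) = 209.7 m, giving peak height M/(n_e·A·√(4πDt)) = 130/(0.27 × 8.6 × 209.7) = 0.2670 kg/m³.
(x−vt)²/(4Dt) = (9)²/(4 × 3.5 × 1000) = 0.005786; exp(−0.005786) = 0.9942.
C = 0.2670 × 0.9942 = 0.265 kg/m³.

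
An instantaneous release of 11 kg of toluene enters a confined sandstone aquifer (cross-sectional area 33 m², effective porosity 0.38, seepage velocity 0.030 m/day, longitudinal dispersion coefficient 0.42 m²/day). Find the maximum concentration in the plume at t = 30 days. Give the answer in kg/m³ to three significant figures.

The peak of an instantaneous 1D plume sits at x = vt; there the Gaussian factor is 1 and C_max = M/(n_e·A·√(4πDt)), where n_e·A is the pore area the mass is dissolved in.
√(4πDt) = √(4π × 0.42 × 30) = 12.58 m, so C_max = 11/(0.38 × 33 × 12.58) = 0.0697 kg/m³.

0.0697 kg/m³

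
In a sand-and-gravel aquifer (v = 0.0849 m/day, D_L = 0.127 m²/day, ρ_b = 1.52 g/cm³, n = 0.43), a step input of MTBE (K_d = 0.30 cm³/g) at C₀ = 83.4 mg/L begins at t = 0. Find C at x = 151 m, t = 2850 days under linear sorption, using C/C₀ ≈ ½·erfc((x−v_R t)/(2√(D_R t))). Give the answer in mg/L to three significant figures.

Retardation factor R = 1 + ρ_b·K_d/n = 1 + 1.52 × 0.30/0.43 = 2.060.
Sorption retards both mechanisms: v_R = v/R = 0.04121 m/day, D_R = D/R = 0.06165 m²/day.
v_R·t = 0.04121 × 2850 = 117.4485 m; 2√(D_R t) = 26.51 m; argument = (151 − 117.4485)/26.51 = 1.266.
C = C₀ × ½·erfc(1.266) = 83.4 × 0.03670 = 3.06 mg/L.

3.06 mg/L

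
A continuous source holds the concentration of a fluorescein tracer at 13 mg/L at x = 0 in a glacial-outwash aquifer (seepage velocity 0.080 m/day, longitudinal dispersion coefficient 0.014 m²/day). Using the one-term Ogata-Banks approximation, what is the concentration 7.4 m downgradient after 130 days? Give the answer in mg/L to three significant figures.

For a continuous step input, C/C₀ ≈ ½·erfc((x−vt)/(2√(Dt))).
vt = 0.080 × 130 = 10.4 m and 2√(Dt) = 2√(0.014 × 130) = 2.698 m.
Argument (x−vt)/(2√(Dt)) = (7.4 − 10.4)/2.698 = -1.112; ½·erfc(-1.112) = 0.9421.
C = 13 × 0.9421 = 12.2 mg/L.

12.2 mg/L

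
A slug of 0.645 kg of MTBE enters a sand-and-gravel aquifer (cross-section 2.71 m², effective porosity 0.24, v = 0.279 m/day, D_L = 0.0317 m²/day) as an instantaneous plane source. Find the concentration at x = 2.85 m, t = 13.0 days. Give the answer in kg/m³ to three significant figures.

For an instantaneous plane source, C(x,t) = M/(n_e·A·√(4πDt)) · exp(−(x−vt)²/(4Dt)), with n_e·A the pore (flow) area.
Plume center vt = 0.279 × 13.0 = 3.627 m, so the well at 2.85 m is 0.777 m upgradient of the peak.
√(4πDt) = 2.276 m, giving peak height M/(n_e·A·√(4πDt)) = 0.645/(0.24 × 2.71 × 2.276) = 0.4357 kg/m³.
(x−vt)²/(4Dt) = (-0.777)²/(4 × 0.0317 × 13.0) = 0.3663; exp(−0.3663) = 0.6933.
C = 0.4357 × 0.6933 = 0.302 kg/m³.

0.302 kg/m³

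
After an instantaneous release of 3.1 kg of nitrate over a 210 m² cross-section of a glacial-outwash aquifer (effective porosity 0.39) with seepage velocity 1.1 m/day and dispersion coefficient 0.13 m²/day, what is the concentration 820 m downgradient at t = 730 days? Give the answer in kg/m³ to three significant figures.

0.000512 kg/m³

For an instantaneous plane source, C(x,t) = M/(n_e·A·√(4πDt)) · exp(−(x−vt)²/(4Dt)), with n_e·A the pore (flow) area.
Plume center vt = 1.1 × 730 = 803 m, so the well at 820 m is 17 m downgradient of the peak.
√(4πDt) = 34.53 m, giving peak height M/(n_e·A·√(4πDt)) = 3.1/(0.39 × 210 × 34.53) = 0.001096 kg/m³.
(x−vt)²/(4Dt) = (17)²/(4 × 0.13 × 730) = 0.7613; exp(−0.7613) = 0.4671.
C = 0.001096 × 0.4671 = 0.000512 kg/m³.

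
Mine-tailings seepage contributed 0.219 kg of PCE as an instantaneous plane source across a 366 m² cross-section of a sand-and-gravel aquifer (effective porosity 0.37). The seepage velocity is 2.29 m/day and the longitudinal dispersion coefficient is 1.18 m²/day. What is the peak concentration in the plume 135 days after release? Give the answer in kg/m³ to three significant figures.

The peak of an instantaneous 1D plume sits at x = vt; there the Gaussian factor is 1 and C_max = M/(n_e·A·√(4πDt)), where n_e·A is the pore area the mass is dissolved in.
√(4πDt) = √(4π × 1.18 × 135) = 44.74 m, so C_max = 0.219/(0.37 × 366 × 44.74) = 3.61e-05 kg/m³.

3.61e-05 kg/m³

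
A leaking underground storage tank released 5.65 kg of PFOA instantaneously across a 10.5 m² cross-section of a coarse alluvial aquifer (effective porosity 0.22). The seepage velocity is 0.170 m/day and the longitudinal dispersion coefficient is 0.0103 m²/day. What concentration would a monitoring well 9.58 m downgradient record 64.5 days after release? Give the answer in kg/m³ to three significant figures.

For an instantaneous plane source, C(x,t) = M/(n_e·A·√(4πDt)) · exp(−(x−vt)²/(4Dt)), with n_e·A the pore (flow) area.
Plume center vt = 0.170 × 64.5 = 10.965 m, so the well at 9.58 m is 1.385 m upgradient of the peak.
√(4πDt) = 2.889 m, giving peak height M/(n_e·A·√(4πDt)) = 5.65/(0.22 × 10.5 × 2.889) = 0.8466 kg/m³.
(x−vt)²/(4Dt) = (-1.385)²/(4 × 0.0103 × 64.5) = 0.7218; exp(−0.7218) = 0.4859.
C = 0.8466 × 0.4859 = 0.411 kg/m³.

0.411 kg/m³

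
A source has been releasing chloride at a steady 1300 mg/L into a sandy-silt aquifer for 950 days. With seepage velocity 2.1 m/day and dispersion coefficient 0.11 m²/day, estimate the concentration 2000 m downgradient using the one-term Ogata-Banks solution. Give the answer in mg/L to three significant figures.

474 mg/L

For a continuous step input, C/C₀ ≈ ½·erfc((x−vt)/(2√(Dt))).
vt = 2.1 × 950 = 1995 m and 2√(Dt) = 2√(0.11 × 950) = 20.45 m.
Argument (x−vt)/(2√(Dt)) = (2000 − 1995)/20.45 = 0.2445; ½·erfc(0.2445) = 0.3648.
C = 1300 × 0.3648 = 474 mg/L.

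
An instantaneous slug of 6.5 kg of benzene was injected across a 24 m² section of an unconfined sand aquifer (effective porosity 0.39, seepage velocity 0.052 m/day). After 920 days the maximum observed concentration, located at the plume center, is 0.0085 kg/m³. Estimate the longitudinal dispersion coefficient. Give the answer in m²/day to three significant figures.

0.577 m²/day

At the plume center C_max = M/(n_e·A·√(4πDt)), so D = M²/(4πt·(n_e·A·C_max)²).
n_e·A·C_max = 0.39 × 24 × 0.0085 = 0.07956 kg/m.
D = 6.5²/(4π × 920 × 0.07956²) = 0.577 m²/day.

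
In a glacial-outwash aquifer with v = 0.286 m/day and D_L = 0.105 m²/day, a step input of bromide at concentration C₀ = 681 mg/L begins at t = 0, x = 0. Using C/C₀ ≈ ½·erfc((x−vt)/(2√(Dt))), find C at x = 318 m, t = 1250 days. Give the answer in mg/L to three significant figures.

676 mg/L

For a continuous step input, C/C₀ ≈ ½·erfc((x−vt)/(2√(Dt))).
vt = 0.286 × 1250 = 357.5 m and 2√(Dt) = 2√(0.105 × 1250) = 22.91 m.
Argument (x−vt)/(2√(Dt)) = (318 − 357.5)/22.91 = -1.724; ½·erfc(-1.724) = 0.9926.
C = 681 × 0.9926 = 676 mg/L.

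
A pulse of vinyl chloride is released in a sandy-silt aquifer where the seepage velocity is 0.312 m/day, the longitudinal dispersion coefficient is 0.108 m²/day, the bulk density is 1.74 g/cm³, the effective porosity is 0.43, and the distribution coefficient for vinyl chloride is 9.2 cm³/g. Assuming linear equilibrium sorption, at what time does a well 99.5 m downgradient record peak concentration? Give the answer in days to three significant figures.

Retardation factor R = 1 + ρ_b·K_d/n = 1 + 1.74 × 9.2/0.43 = 38.23.
Sorption retards both mechanisms: v_R = v/R = 0.008161 m/day, D_R = D/R = 0.002825 m²/day.
Peak time from v_R²t² + 2D_R t − x² = 0: t = (√(D_R² + v_R²x²) − D_R)/v_R².
√(D_R² + v_R²x²) = √(0.002825² + 0.008161² × 99.5²) = 0.8120; v_R² = 6.660e-05.
t = (0.8120 − 0.002825)/6.660e-05 = 12100 days.

12100 days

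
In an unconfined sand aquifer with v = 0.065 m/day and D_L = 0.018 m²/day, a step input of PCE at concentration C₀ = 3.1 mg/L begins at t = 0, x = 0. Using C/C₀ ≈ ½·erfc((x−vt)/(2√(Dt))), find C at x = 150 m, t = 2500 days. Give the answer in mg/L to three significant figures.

For a continuous step input, C/C₀ ≈ ½·erfc((x−vt)/(2√(Dt))).
vt = 0.065 × 2500 = 162.5 m and 2√(Dt) = 2√(0.018 × 2500) = 13.42 m.
Argument (x−vt)/(2√(Dt)) = (150 − 162.5)/13.42 = -0.9314; ½·erfc(-0.9314) = 0.9061.
C = 3.1 × 0.9061 = 2.81 mg/L.

2.81 mg/L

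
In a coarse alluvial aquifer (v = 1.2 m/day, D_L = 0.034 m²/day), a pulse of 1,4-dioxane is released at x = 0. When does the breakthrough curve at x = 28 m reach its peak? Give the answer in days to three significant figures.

23.3 days

For the 1D instantaneous-source solution, setting ∂C/∂t = 0 at fixed x gives v²t² + 2Dt − x² = 0, so t = (√(D² + v²x²) − D)/v².
√(D² + v²x²) = √(0.034² + 1.2² × 28²) = 33.60; v² = 1.44.
t = (33.60 − 0.034)/1.44 = 23.3 days (vs. the pure-advection estimate x/v = 23.3 d).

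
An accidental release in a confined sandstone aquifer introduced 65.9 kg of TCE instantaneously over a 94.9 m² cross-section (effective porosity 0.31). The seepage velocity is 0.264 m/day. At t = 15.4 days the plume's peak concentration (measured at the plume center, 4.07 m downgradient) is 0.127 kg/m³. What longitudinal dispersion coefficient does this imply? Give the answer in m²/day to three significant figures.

1.61 m²/day

At the plume center C_max = M/(n_e·A·√(4πDt)), so D = M²/(4πt·(n_e·A·C_max)²).
n_e·A·C_max = 0.31 × 94.9 × 0.127 = 3.736 kg/m.
D = 65.9²/(4π × 15.4 × 3.736²) = 1.61 m²/day.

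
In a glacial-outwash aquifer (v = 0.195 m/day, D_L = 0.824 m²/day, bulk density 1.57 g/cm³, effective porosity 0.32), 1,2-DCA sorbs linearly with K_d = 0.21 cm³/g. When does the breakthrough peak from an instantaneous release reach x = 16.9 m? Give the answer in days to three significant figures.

137 days

Retardation factor R = 1 + ρ_b·K_d/n = 1 + 1.57 × 0.21/0.32 = 2.030.
Sorption retards both mechanisms: v_R = v/R = 0.09606 m/day, D_R = D/R = 0.4059 m²/day.
Peak time from v_R²t² + 2D_R t − x² = 0: t = (√(D_R² + v_R²x²) − D_R)/v_R².
√(D_R² + v_R²x²) = √(0.4059² + 0.09606² × 16.9²) = 1.673; v_R² = 0.009228.
t = (1.673 − 0.4059)/0.009228 = 137 days.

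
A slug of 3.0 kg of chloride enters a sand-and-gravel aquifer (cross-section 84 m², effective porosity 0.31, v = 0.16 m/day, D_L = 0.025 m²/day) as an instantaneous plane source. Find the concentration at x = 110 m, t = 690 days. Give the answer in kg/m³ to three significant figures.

0.00781 kg/m³

For an instantaneous plane source, C(x,t) = M/(n_e·A·√(4πDt)) · exp(−(x−vt)²/(4Dt)), with n_e·A the pore (flow) area.
Plume center vt = 0.16 × 690 = 110.4 m, so the well at 110 m is 0.4 m upgradient of the peak.
√(4πDt) = 14.72 m, giving peak height M/(n_e·A·√(4πDt)) = 3.0/(0.31 × 84 × 14.72) = 0.007827 kg/m³.
(x−vt)²/(4Dt) = (-0.4)²/(4 × 0.025 × 690) = 0.002319; exp(−0.002319) = 0.9977.
C = 0.007827 × 0.9977 = 0.00781 kg/m³.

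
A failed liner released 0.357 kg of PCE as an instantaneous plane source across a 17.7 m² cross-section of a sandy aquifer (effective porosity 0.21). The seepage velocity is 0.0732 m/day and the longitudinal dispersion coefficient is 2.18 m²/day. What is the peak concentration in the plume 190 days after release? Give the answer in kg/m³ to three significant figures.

0.00133 kg/m³

The peak of an instantaneous 1D plume sits at x = vt; there the Gaussian factor is 1 and C_max = M/(n_e·A·√(4πDt)), where n_e·A is the pore area the mass is dissolved in.
√(4πDt) = √(4π × 2.18 × 190) = 72.15 m, so C_max = 0.357/(0.21 × 17.7 × 72.15) = 0.00133 kg/m³.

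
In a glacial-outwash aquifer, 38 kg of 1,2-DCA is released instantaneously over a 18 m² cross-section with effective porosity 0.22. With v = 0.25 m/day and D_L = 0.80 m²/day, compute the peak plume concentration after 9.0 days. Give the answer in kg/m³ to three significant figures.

The peak of an instantaneous 1D plume sits at x = vt; there the Gaussian factor is 1 and C_max = M/(n_e·A·√(4πDt)), where n_e·A is the pore area the mass is dissolved in.
√(4πDt) = √(4π × 0.80 × 9.0) = 9.512 m, so C_max = 38/(0.22 × 18 × 9.512) = 1.01 kg/m³.

1.01 kg/m³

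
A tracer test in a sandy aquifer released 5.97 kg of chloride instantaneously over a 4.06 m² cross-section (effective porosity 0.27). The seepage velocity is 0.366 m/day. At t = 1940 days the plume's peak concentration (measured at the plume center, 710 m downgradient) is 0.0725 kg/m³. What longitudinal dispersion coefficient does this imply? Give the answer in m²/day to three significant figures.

0.231 m²/day

At the plume center C_max = M/(n_e·A·√(4πDt)), so D = M²/(4πt·(n_e·A·C_max)²).
n_e·A·C_max = 0.27 × 4.06 × 0.0725 = 0.07947 kg/m.
D = 5.97²/(4π × 1940 × 0.07947²) = 0.231 m²/day.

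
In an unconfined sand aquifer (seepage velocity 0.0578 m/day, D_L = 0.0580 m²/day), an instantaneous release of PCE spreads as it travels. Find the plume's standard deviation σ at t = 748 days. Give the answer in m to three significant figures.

9.31 m

Dispersive spreading gives a Gaussian with σ² = 2Dt; advection only shifts the center.
σ = √(2 × 0.0580 × 748) = 9.31 m.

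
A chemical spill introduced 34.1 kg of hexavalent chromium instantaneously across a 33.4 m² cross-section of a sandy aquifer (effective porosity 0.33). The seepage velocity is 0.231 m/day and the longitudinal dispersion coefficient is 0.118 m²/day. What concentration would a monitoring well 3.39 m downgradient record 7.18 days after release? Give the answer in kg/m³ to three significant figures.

0.391 kg/m³

For an instantaneous plane source, C(x,t) = M/(n_e·A·√(4πDt)) · exp(−(x−vt)²/(4Dt)), with n_e·A the pore (flow) area.
Plume center vt = 0.231 × 7.18 = 1.65858 m, so the well at 3.39 m is 1.73142 m downgradient of the peak.
√(4πDt) = 3.263 m, giving peak height M/(n_e·A·√(4πDt)) = 34.1/(0.33 × 33.4 × 3.263) = 0.9481 kg/m³.
(x−vt)²/(4Dt) = (1.73142)²/(4 × 0.118 × 7.18) = 0.8846; exp(−0.8846) = 0.4129.
C = 0.9481 × 0.4129 = 0.391 kg/m³.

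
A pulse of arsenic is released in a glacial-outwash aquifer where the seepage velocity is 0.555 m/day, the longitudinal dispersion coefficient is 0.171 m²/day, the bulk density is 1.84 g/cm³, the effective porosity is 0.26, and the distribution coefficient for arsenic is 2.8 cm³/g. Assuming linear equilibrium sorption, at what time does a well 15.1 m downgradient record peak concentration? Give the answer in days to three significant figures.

Retardation factor R = 1 + ρ_b·K_d/n = 1 + 1.84 × 2.8/0.26 = 20.82.
Sorption retards both mechanisms: v_R = v/R = 0.02666 m/day, D_R = D/R = 0.008213 m²/day.
Peak time from v_R²t² + 2D_R t − x² = 0: t = (√(D_R² + v_R²x²) − D_R)/v_R².
√(D_R² + v_R²x²) = √(0.008213² + 0.02666² × 15.1²) = 0.4026; v_R² = 0.0007108.
t = (0.4026 − 0.008213)/0.0007108 = 555 days.

555 days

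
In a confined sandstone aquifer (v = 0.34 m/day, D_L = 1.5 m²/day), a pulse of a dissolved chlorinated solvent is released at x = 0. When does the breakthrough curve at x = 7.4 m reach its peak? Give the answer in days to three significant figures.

12.4 days

For the 1D instantaneous-source solution, setting ∂C/∂t = 0 at fixed x gives v²t² + 2Dt − x² = 0, so t = (√(D² + v²x²) − D)/v².
√(D² + v²x²) = √(1.5² + 0.34² × 7.4²) = 2.929; v² = 0.1156.
t = (2.929 − 1.5)/0.1156 = 12.4 days (vs. the pure-advection estimate x/v = 21.8 d).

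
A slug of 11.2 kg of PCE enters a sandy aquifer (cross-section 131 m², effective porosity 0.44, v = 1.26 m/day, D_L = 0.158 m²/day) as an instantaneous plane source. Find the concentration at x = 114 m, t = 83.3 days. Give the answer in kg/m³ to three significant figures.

0.00320 kg/m³

For an instantaneous plane source, C(x,t) = M/(n_e·A·√(4πDt)) · exp(−(x−vt)²/(4Dt)), with n_e·A the pore (flow) area.
Plume center vt = 1.26 × 83.3 = 104.958 m, so the well at 114 m is 9.042 m downgradient of the peak.
√(4πDt) = 12.86 m, giving peak height M/(n_e·A·√(4πDt)) = 11.2/(0.44 × 131 × 12.86) = 0.01511 kg/m³.
(x−vt)²/(4Dt) = (9.042)²/(4 × 0.158 × 83.3) = 1.553; exp(−1.553) = 0.2116.
C = 0.01511 × 0.2116 = 0.00320 kg/m³.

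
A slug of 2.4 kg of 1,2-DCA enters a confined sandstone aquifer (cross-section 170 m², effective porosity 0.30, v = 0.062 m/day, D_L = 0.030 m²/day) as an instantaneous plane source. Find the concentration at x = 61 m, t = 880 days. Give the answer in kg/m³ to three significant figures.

0.00174 kg/m³

For an instantaneous plane source, C(x,t) = M/(n_e·A·√(4πDt)) · exp(−(x−vt)²/(4Dt)), with n_e·A the pore (flow) area.
Plume center vt = 0.062 × 880 = 54.56 m, so the well at 61 m is 6.44 m downgradient of the peak.
√(4πDt) = 18.21 m, giving peak height M/(n_e·A·√(4πDt)) = 2.4/(0.30 × 170 × 18.21) = 0.002584 kg/m³.
(x−vt)²/(4Dt) = (6.44)²/(4 × 0.030 × 880) = 0.3927; exp(−0.3927) = 0.6752.
C = 0.002584 × 0.6752 = 0.00174 kg/m³.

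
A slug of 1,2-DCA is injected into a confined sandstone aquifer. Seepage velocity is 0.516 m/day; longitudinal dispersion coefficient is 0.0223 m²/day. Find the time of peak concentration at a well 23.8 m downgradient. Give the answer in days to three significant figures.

46.0 days

For the 1D instantaneous-source solution, setting ∂C/∂t = 0 at fixed x gives v²t² + 2Dt − x² = 0, so t = (√(D² + v²x²) − D)/v².
√(D² + v²x²) = √(0.0223² + 0.516² × 23.8²) = 12.28; v² = 0.266256.
t = (12.28 − 0.0223)/0.266256 = 46.0 days (vs. the pure-advection estimate x/v = 46.1 d).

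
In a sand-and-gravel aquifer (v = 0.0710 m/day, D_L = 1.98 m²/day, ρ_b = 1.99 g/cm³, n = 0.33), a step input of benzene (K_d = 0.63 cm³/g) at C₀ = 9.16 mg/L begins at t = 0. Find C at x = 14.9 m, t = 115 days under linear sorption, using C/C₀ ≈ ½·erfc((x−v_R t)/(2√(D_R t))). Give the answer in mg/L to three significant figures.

Retardation factor R = 1 + ρ_b·K_d/n = 1 + 1.99 × 0.63/0.33 = 4.799.
Sorption retards both mechanisms: v_R = v/R = 0.01479 m/day, D_R = D/R = 0.4126 m²/day.
v_R·t = 0.01479 × 115 = 1.70085 m; 2√(D_R t) = 13.78 m; argument = (14.9 − 1.70085)/13.78 = 0.9578.
C = C₀ × ½·erfc(0.9578) = 9.16 × 0.08778 = 0.804 mg/L.

0.804 mg/L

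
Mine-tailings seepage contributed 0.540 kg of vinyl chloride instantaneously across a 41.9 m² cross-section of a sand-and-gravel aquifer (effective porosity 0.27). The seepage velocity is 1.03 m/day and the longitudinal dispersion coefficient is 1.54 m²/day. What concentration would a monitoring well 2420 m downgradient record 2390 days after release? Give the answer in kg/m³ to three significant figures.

For an instantaneous plane source, C(x,t) = M/(n_e·A·√(4πDt)) · exp(−(x−vt)²/(4Dt)), with n_e·A the pore (flow) area.
Plume center vt = 1.03 × 2390 = 2461.7 m, so the well at 2420 m is 41.7 m upgradient of the peak.
√(4πDt) = 215.1 m, giving peak height M/(n_e·A·√(4πDt)) = 0.540/(0.27 × 41.9 × 215.1) = 0.0002219 kg/m³.
(x−vt)²/(4Dt) = (-41.7)²/(4 × 1.54 × 2390) = 0.1181; exp(−0.1181) = 0.8886.
C = 0.0002219 × 0.8886 = 0.000197 kg/m³.

0.000197 kg/m³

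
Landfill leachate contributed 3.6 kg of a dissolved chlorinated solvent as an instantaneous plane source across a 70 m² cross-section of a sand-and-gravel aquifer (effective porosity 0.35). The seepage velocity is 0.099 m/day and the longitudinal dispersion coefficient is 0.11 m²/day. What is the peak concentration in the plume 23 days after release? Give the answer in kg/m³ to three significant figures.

The peak of an instantaneous 1D plume sits at x = vt; there the Gaussian factor is 1 and C_max = M/(n_e·A·√(4πDt)), where n_e·A is the pore area the mass is dissolved in.
√(4πDt) = √(4π × 0.11 × 23) = 5.639 m, so C_max = 3.6/(0.35 × 70 × 5.639) = 0.0261 kg/m³.

0.0261 kg/m³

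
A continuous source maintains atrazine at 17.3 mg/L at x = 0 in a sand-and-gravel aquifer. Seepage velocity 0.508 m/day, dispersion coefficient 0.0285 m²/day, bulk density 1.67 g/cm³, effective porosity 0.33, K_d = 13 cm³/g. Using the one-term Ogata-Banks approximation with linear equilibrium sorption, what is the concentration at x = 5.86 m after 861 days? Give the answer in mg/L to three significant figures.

13.7 mg/L

Retardation factor R = 1 + ρ_b·K_d/n = 1 + 1.67 × 13/0.33 = 66.79.
Sorption retards both mechanisms: v_R = v/R = 0.007606 m/day, D_R = D/R = 0.0004267 m²/day.
v_R·t = 0.007606 × 861 = 6.548766 m; 2√(D_R t) = 1.212 m; argument = (5.86 − 6.548766)/1.212 = -0.5683.
C = C₀ × ½·erfc(-0.5683) = 17.3 × 0.7892 = 13.7 mg/L.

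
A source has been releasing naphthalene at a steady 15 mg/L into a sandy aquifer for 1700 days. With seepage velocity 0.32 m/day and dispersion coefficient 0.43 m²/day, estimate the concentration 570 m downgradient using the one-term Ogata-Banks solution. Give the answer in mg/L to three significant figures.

For a continuous step input, C/C₀ ≈ ½·erfc((x−vt)/(2√(Dt))).
vt = 0.32 × 1700 = 544 m and 2√(Dt) = 2√(0.43 × 1700) = 54.07 m.
Argument (x−vt)/(2√(Dt)) = (570 − 544)/54.07 = 0.4809; ½·erfc(0.4809) = 0.2482.
C = 15 × 0.2482 = 3.72 mg/L.

3.72 mg/L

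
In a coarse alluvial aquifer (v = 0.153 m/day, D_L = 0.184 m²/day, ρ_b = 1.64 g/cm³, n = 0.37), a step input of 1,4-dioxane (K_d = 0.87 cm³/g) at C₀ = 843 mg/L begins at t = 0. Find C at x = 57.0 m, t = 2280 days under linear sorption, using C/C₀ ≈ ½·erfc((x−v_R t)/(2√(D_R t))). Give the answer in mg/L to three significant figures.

Retardation factor R = 1 + ρ_b·K_d/n = 1 + 1.64 × 0.87/0.37 = 4.856.
Sorption retards both mechanisms: v_R = v/R = 0.03151 m/day, D_R = D/R = 0.03789 m²/day.
v_R·t = 0.03151 × 2280 = 71.8428 m; 2√(D_R t) = 18.59 m; argument = (57.0 − 71.8428)/18.59 = -0.7984.
C = C₀ × ½·erfc(-0.7984) = 843 × 0.8706 = 734 mg/L.

734 mg/L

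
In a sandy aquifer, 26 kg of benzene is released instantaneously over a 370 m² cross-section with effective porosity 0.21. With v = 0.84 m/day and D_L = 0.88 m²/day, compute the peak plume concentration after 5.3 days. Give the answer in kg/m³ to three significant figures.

0.0437 kg/m³

The peak of an instantaneous 1D plume sits at x = vt; there the Gaussian factor is 1 and C_max = M/(n_e·A·√(4πDt)), where n_e·A is the pore area the mass is dissolved in.
√(4πDt) = √(4π × 0.88 × 5.3) = 7.656 m, so C_max = 26/(0.21 × 370 × 7.656) = 0.0437 kg/m³.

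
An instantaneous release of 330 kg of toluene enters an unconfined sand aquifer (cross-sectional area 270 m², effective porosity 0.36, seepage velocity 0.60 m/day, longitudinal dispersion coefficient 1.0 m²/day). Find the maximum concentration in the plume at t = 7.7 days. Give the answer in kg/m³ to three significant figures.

0.345 kg/m³

The peak of an instantaneous 1D plume sits at x = vt; there the Gaussian factor is 1 and C_max = M/(n_e·A·√(4πDt)), where n_e·A is the pore area the mass is dissolved in.
√(4πDt) = √(4π × 1.0 × 7.7) = 9.837 m, so C_max = 330/(0.36 × 270 × 9.837) = 0.345 kg/m³.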